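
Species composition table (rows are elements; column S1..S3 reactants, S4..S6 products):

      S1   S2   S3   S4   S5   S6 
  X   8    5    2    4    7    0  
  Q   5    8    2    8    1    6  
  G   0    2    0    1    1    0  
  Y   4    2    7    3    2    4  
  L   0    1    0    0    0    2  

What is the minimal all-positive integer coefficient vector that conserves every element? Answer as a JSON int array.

X: 4·8+6·5+2·2 = 66 | 6·4+6·7+3·0 = 66
Q: 4·5+6·8+2·2 = 72 | 6·8+6·1+3·6 = 72
G: 4·0+6·2+2·0 = 12 | 6·1+6·1+3·0 = 12
Y: 4·4+6·2+2·7 = 42 | 6·3+6·2+3·4 = 42
L: 4·0+6·1+2·0 = 6 | 6·0+6·0+3·2 = 6
gcd(4,6,2,6,6,3) = 1

Coefficients: [4, 6, 2, 6, 6, 3]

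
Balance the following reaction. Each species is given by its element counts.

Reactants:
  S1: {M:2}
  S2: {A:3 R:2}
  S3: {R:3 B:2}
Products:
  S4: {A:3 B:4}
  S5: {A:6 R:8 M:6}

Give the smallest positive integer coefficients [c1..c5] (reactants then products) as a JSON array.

A: 6·0+5·3+2·0 = 15 | 1·3+2·6 = 15
R: 6·0+5·2+2·3 = 16 | 1·0+2·8 = 16
M: 6·2+5·0+2·0 = 12 | 1·0+2·6 = 12
B: 6·0+5·0+2·2 = 4 | 1·4+2·0 = 4
gcd(6,5,2,1,2) = 1

Coefficients: [6, 5, 2, 1, 2]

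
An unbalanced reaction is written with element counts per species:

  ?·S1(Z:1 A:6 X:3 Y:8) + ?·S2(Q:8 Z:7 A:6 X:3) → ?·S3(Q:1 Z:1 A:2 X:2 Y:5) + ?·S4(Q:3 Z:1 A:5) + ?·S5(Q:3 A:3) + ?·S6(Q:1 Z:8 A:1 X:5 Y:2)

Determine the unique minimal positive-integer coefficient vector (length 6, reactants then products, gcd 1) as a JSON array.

Coefficients: [3, 3, 4, 4, 2, 2]

Q: 3·0+3·8 = 24 | 4·1+4·3+2·3+2·1 = 24
Z: 3·1+3·7 = 24 | 4·1+4·1+2·0+2·8 = 24
A: 3·6+3·6 = 36 | 4·2+4·5+2·3+2·1 = 36
X: 3·3+3·3 = 18 | 4·2+4·0+2·0+2·5 = 18
Y: 3·8+3·0 = 24 | 4·5+4·0+2·0+2·2 = 24
gcd(3,3,4,4,2,2) = 1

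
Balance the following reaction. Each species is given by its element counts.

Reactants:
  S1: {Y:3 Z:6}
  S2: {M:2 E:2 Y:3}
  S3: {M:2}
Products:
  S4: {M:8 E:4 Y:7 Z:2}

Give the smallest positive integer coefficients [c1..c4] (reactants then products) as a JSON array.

M: 1·0+6·2+6·2 = 24 | 3·8 = 24
E: 1·0+6·2+6·0 = 12 | 3·4 = 12
Y: 1·3+6·3+6·0 = 21 | 3·7 = 21
Z: 1·6+6·0+6·0 = 6 | 3·2 = 6
gcd(1,6,6,3) = 1

Coefficients: [1, 6, 6, 3]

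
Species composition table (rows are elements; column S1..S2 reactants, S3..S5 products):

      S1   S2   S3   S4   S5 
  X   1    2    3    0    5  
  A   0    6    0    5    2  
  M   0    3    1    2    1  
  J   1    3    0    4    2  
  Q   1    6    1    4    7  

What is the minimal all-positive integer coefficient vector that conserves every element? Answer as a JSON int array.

X: 4·1+2·2 = 8 | 1·3+2·0+1·5 = 8
A: 4·0+2·6 = 12 | 1·0+2·5+1·2 = 12
M: 4·0+2·3 = 6 | 1·1+2·2+1·1 = 6
J: 4·1+2·3 = 10 | 1·0+2·4+1·2 = 10
Q: 4·1+2·6 = 16 | 1·1+2·4+1·7 = 16
gcd(4,2,1,2,1) = 1

Coefficients: [4, 2, 1, 2, 1]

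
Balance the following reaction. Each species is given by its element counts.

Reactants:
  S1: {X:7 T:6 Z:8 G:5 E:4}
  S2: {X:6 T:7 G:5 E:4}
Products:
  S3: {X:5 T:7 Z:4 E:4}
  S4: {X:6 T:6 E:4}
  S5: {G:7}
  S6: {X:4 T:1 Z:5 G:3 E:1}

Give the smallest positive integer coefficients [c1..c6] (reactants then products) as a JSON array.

Coefficients: [5, 3, 5, 2, 4, 4]

X: 5·7+3·6 = 53 | 5·5+2·6+4·0+4·4 = 53
T: 5·6+3·7 = 51 | 5·7+2·6+4·0+4·1 = 51
Z: 5·8+3·0 = 40 | 5·4+2·0+4·0+4·5 = 40
G: 5·5+3·5 = 40 | 5·0+2·0+4·7+4·3 = 40
E: 5·4+3·4 = 32 | 5·4+2·4+4·0+4·1 = 32
gcd(5,3,5,2,4,4) = 1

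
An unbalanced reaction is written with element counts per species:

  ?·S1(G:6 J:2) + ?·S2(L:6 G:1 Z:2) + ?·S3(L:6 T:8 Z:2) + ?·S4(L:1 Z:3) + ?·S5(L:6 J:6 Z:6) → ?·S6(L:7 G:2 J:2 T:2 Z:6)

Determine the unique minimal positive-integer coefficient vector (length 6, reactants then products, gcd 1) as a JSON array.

Coefficients: [1, 2, 1, 4, 1, 4]

L: 1·0+2·6+1·6+4·1+1·6 = 28 | 4·7 = 28
G: 1·6+2·1+1·0+4·0+1·0 = 8 | 4·2 = 8
J: 1·2+2·0+1·0+4·0+1·6 = 8 | 4·2 = 8
T: 1·0+2·0+1·8+4·0+1·0 = 8 | 4·2 = 8
Z: 1·0+2·2+1·2+4·3+1·6 = 24 | 4·6 = 24
gcd(1,2,1,4,1,4) = 1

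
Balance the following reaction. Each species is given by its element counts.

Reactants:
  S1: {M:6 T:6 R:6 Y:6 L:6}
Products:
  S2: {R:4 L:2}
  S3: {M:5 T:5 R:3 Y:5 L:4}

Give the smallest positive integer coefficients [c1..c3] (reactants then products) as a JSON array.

Coefficients: [5, 3, 6]

M: 5·6 = 30 | 3·0+6·5 = 30
T: 5·6 = 30 | 3·0+6·5 = 30
R: 5·6 = 30 | 3·4+6·3 = 30
Y: 5·6 = 30 | 3·0+6·5 = 30
L: 5·6 = 30 | 3·2+6·4 = 30
gcd(5,3,6) = 1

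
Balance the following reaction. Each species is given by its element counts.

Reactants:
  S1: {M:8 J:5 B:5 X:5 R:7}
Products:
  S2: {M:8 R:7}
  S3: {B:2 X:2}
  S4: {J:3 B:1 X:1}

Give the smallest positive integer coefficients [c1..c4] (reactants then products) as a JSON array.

Coefficients: [3, 3, 5, 5]

M: 3·8 = 24 | 3·8+5·0+5·0 = 24
J: 3·5 = 15 | 3·0+5·0+5·3 = 15
B: 3·5 = 15 | 3·0+5·2+5·1 = 15
X: 3·5 = 15 | 3·0+5·2+5·1 = 15
R: 3·7 = 21 | 3·7+5·0+5·0 = 21
gcd(3,3,5,5) = 1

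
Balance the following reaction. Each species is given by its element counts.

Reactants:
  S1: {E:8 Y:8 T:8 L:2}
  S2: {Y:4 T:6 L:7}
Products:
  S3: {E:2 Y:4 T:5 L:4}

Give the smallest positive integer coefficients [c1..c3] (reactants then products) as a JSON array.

E: 1·8+2·0 = 8 | 4·2 = 8
Y: 1·8+2·4 = 16 | 4·4 = 16
T: 1·8+2·6 = 20 | 4·5 = 20
L: 1·2+2·7 = 16 | 4·4 = 16
gcd(1,2,4) = 1

Coefficients: [1, 2, 4]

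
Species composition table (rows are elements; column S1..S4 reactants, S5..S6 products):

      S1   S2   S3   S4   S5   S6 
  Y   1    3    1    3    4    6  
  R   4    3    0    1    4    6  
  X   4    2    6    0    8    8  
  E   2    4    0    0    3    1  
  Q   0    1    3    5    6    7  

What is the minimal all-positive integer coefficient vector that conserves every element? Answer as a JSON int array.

Y: 3·1+1·3+3·1+3·3 = 18 | 3·4+1·6 = 18
R: 3·4+1·3+3·0+3·1 = 18 | 3·4+1·6 = 18
X: 3·4+1·2+3·6+3·0 = 32 | 3·8+1·8 = 32
E: 3·2+1·4+3·0+3·0 = 10 | 3·3+1·1 = 10
Q: 3·0+1·1+3·3+3·5 = 25 | 3·6+1·7 = 25
gcd(3,1,3,3,3,1) = 1

Coefficients: [3, 1, 3, 3, 3, 1]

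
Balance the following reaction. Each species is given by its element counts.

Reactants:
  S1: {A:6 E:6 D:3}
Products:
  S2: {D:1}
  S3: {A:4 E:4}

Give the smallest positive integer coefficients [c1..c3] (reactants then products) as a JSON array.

A: 2·6 = 12 | 6·0+3·4 = 12
E: 2·6 = 12 | 6·0+3·4 = 12
D: 2·3 = 6 | 6·1+3·0 = 6
gcd(2,6,3) = 1

Coefficients: [2, 6, 3]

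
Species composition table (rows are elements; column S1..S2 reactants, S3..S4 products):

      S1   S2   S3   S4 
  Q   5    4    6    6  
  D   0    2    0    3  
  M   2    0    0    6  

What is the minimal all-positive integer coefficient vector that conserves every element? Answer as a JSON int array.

Q: 6·5+3·4 = 42 | 5·6+2·6 = 42
D: 6·0+3·2 = 6 | 5·0+2·3 = 6
M: 6·2+3·0 = 12 | 5·0+2·6 = 12
gcd(6,3,5,2) = 1

Coefficients: [6, 3, 5, 2]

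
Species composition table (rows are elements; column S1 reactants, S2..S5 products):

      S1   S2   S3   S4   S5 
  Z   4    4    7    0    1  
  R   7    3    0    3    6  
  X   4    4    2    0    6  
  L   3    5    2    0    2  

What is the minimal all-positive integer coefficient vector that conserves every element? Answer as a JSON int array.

Coefficients: [3, 1, 1, 4, 1]

Z: 3·4 = 12 | 1·4+1·7+4·0+1·1 = 12
R: 3·7 = 21 | 1·3+1·0+4·3+1·6 = 21
X: 3·4 = 12 | 1·4+1·2+4·0+1·6 = 12
L: 3·3 = 9 | 1·5+1·2+4·0+1·2 = 9
gcd(3,1,1,4,1) = 1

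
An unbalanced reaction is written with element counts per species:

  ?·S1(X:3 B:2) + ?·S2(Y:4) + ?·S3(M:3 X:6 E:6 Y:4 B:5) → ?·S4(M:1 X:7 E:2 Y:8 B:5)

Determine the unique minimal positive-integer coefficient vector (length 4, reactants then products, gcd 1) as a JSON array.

Coefficients: [5, 5, 1, 3]

M: 5·0+5·0+1·3 = 3 | 3·1 = 3
X: 5·3+5·0+1·6 = 21 | 3·7 = 21
E: 5·0+5·0+1·6 = 6 | 3·2 = 6
Y: 5·0+5·4+1·4 = 24 | 3·8 = 24
B: 5·2+5·0+1·5 = 15 | 3·5 = 15
gcd(5,5,1,3) = 1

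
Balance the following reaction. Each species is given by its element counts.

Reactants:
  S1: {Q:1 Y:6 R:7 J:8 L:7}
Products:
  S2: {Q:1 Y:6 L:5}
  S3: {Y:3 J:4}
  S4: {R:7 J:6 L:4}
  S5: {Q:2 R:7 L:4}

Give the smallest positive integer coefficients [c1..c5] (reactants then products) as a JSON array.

Q: 5·1 = 5 | 3·1+4·0+4·0+1·2 = 5
Y: 5·6 = 30 | 3·6+4·3+4·0+1·0 = 30
R: 5·7 = 35 | 3·0+4·0+4·7+1·7 = 35
J: 5·8 = 40 | 3·0+4·4+4·6+1·0 = 40
L: 5·7 = 35 | 3·5+4·0+4·4+1·4 = 35
gcd(5,3,4,4,1) = 1

Coefficients: [5, 3, 4, 4, 1]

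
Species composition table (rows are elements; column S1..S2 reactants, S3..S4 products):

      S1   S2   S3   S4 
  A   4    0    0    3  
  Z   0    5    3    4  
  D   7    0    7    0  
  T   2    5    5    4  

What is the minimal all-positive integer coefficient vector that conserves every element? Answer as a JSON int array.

A: 3·4+5·0 = 12 | 3·0+4·3 = 12
Z: 3·0+5·5 = 25 | 3·3+4·4 = 25
D: 3·7+5·0 = 21 | 3·7+4·0 = 21
T: 3·2+5·5 = 31 | 3·5+4·4 = 31
gcd(3,5,3,4) = 1

Coefficients: [3, 5, 3, 4]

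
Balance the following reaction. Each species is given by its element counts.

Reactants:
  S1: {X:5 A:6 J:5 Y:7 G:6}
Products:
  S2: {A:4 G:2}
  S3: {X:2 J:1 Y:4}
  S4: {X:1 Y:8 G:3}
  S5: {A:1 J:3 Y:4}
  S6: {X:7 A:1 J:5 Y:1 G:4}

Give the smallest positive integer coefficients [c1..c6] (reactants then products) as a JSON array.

Coefficients: [5, 6, 1, 2, 3, 3]

X: 5·5 = 25 | 6·0+1·2+2·1+3·0+3·7 = 25
A: 5·6 = 30 | 6·4+1·0+2·0+3·1+3·1 = 30
J: 5·5 = 25 | 6·0+1·1+2·0+3·3+3·5 = 25
Y: 5·7 = 35 | 6·0+1·4+2·8+3·4+3·1 = 35
G: 5·6 = 30 | 6·2+1·0+2·3+3·0+3·4 = 30
gcd(5,6,1,2,3,3) = 1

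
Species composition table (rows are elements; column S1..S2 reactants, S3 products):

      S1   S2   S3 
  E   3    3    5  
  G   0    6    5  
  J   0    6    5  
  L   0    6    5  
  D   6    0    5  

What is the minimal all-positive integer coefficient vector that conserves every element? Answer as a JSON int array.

E: 5·3+5·3 = 30 | 6·5 = 30
G: 5·0+5·6 = 30 | 6·5 = 30
J: 5·0+5·6 = 30 | 6·5 = 30
L: 5·0+5·6 = 30 | 6·5 = 30
D: 5·6+5·0 = 30 | 6·5 = 30
gcd(5,5,6) = 1

Coefficients: [5, 5, 6]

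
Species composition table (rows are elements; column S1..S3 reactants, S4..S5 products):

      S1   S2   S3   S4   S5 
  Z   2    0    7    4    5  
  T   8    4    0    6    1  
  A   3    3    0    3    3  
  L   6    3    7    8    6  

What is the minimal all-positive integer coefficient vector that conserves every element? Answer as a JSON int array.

Coefficients: [1, 6, 4, 5, 2]

Z: 1·2+6·0+4·7 = 30 | 5·4+2·5 = 30
T: 1·8+6·4+4·0 = 32 | 5·6+2·1 = 32
A: 1·3+6·3+4·0 = 21 | 5·3+2·3 = 21
L: 1·6+6·3+4·7 = 52 | 5·8+2·6 = 52
gcd(1,6,4,5,2) = 1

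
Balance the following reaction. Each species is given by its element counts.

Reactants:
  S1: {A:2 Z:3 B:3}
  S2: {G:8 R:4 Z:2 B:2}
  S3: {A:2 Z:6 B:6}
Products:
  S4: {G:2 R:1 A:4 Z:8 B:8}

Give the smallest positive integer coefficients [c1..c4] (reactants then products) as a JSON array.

Coefficients: [6, 1, 2, 4]

G: 6·0+1·8+2·0 = 8 | 4·2 = 8
R: 6·0+1·4+2·0 = 4 | 4·1 = 4
A: 6·2+1·0+2·2 = 16 | 4·4 = 16
Z: 6·3+1·2+2·6 = 32 | 4·8 = 32
B: 6·3+1·2+2·6 = 32 | 4·8 = 32
gcd(6,1,2,4) = 1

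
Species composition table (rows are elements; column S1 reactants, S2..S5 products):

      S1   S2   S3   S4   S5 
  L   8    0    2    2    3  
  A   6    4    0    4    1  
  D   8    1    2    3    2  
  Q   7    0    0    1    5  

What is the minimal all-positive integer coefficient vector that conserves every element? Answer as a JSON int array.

Coefficients: [5, 1, 6, 5, 6]

L: 5·8 = 40 | 1·0+6·2+5·2+6·3 = 40
A: 5·6 = 30 | 1·4+6·0+5·4+6·1 = 30
D: 5·8 = 40 | 1·1+6·2+5·3+6·2 = 40
Q: 5·7 = 35 | 1·0+6·0+5·1+6·5 = 35
gcd(5,1,6,5,6) = 1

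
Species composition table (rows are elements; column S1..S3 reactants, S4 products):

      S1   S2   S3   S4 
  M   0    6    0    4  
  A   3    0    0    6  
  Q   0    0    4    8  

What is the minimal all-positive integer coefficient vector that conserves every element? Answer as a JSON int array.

Coefficients: [6, 2, 6, 3]

M: 6·0+2·6+6·0 = 12 | 3·4 = 12
A: 6·3+2·0+6·0 = 18 | 3·6 = 18
Q: 6·0+2·0+6·4 = 24 | 3·8 = 24
gcd(6,2,6,3) = 1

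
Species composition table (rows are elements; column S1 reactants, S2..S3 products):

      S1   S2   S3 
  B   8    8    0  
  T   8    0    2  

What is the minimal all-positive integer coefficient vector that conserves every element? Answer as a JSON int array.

Coefficients: [1, 1, 4]

B: 1·8 = 8 | 1·8+4·0 = 8
T: 1·8 = 8 | 1·0+4·2 = 8
gcd(1,1,4) = 1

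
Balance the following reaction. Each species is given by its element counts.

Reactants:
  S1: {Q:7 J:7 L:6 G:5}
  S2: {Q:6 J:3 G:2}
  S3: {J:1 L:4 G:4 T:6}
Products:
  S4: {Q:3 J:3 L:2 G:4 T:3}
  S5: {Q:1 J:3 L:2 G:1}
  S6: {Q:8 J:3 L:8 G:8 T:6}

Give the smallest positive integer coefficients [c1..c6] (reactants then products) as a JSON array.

Q: 3·7+1·6+3·0 = 27 | 2·3+5·1+2·8 = 27
J: 3·7+1·3+3·1 = 27 | 2·3+5·3+2·3 = 27
L: 3·6+1·0+3·4 = 30 | 2·2+5·2+2·8 = 30
G: 3·5+1·2+3·4 = 29 | 2·4+5·1+2·8 = 29
T: 3·0+1·0+3·6 = 18 | 2·3+5·0+2·6 = 18
gcd(3,1,3,2,5,2) = 1

Coefficients: [3, 1, 3, 2, 5, 2]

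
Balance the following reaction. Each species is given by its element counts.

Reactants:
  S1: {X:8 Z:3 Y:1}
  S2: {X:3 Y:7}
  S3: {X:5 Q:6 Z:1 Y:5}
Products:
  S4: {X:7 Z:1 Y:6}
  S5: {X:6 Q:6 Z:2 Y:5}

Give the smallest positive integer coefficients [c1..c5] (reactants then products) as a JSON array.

X: 3·8+3·3+5·5 = 58 | 4·7+5·6 = 58
Q: 3·0+3·0+5·6 = 30 | 4·0+5·6 = 30
Z: 3·3+3·0+5·1 = 14 | 4·1+5·2 = 14
Y: 3·1+3·7+5·5 = 49 | 4·6+5·5 = 49
gcd(3,3,5,4,5) = 1

Coefficients: [3, 3, 5, 4, 5]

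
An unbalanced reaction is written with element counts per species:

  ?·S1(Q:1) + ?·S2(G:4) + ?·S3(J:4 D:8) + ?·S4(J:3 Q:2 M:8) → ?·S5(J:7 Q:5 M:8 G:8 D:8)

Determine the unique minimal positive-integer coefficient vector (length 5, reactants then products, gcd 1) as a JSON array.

Coefficients: [3, 2, 1, 1, 1]

J: 3·0+2·0+1·4+1·3 = 7 | 1·7 = 7
Q: 3·1+2·0+1·0+1·2 = 5 | 1·5 = 5
M: 3·0+2·0+1·0+1·8 = 8 | 1·8 = 8
G: 3·0+2·4+1·0+1·0 = 8 | 1·8 = 8
D: 3·0+2·0+1·8+1·0 = 8 | 1·8 = 8
gcd(3,2,1,1,1) = 1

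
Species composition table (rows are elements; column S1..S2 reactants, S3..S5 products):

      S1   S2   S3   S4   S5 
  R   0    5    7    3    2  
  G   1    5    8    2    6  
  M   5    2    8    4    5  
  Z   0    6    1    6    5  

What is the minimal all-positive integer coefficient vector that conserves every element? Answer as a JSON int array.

R: 3·0+3·5 = 15 | 1·7+2·3+1·2 = 15
G: 3·1+3·5 = 18 | 1·8+2·2+1·6 = 18
M: 3·5+3·2 = 21 | 1·8+2·4+1·5 = 21
Z: 3·0+3·6 = 18 | 1·1+2·6+1·5 = 18
gcd(3,3,1,2,1) = 1

Coefficients: [3, 3, 1, 2, 1]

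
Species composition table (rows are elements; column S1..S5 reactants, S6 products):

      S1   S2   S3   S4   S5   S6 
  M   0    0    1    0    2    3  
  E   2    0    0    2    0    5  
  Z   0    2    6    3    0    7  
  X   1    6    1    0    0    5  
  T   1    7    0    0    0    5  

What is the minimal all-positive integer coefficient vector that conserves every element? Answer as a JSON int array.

M: 6·0+2·0+2·1+4·0+5·2 = 12 | 4·3 = 12
E: 6·2+2·0+2·0+4·2+5·0 = 20 | 4·5 = 20
Z: 6·0+2·2+2·6+4·3+5·0 = 28 | 4·7 = 28
X: 6·1+2·6+2·1+4·0+5·0 = 20 | 4·5 = 20
T: 6·1+2·7+2·0+4·0+5·0 = 20 | 4·5 = 20
gcd(6,2,2,4,5,4) = 1

Coefficients: [6, 2, 2, 4, 5, 4]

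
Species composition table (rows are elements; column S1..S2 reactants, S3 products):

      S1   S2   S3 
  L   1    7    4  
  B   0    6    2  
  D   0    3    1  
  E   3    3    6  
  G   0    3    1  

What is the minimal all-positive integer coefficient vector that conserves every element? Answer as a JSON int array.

Coefficients: [5, 1, 3]

L: 5·1+1·7 = 12 | 3·4 = 12
B: 5·0+1·6 = 6 | 3·2 = 6
D: 5·0+1·3 = 3 | 3·1 = 3
E: 5·3+1·3 = 18 | 3·6 = 18
G: 5·0+1·3 = 3 | 3·1 = 3
gcd(5,1,3) = 1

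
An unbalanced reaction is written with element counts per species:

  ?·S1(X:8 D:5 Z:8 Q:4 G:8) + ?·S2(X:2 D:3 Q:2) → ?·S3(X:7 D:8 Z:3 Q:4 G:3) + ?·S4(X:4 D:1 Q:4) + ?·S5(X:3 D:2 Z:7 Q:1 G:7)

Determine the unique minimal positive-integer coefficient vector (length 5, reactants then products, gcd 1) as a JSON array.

X: 5·8+6·2 = 52 | 4·7+3·4+4·3 = 52
D: 5·5+6·3 = 43 | 4·8+3·1+4·2 = 43
Z: 5·8+6·0 = 40 | 4·3+3·0+4·7 = 40
Q: 5·4+6·2 = 32 | 4·4+3·4+4·1 = 32
G: 5·8+6·0 = 40 | 4·3+3·0+4·7 = 40
gcd(5,6,4,3,4) = 1

Coefficients: [5, 6, 4, 3, 4]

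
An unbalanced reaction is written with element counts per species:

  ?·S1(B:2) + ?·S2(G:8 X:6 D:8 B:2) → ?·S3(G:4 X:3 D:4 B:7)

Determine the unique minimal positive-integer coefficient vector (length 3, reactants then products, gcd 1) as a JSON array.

G: 6·0+1·8 = 8 | 2·4 = 8
X: 6·0+1·6 = 6 | 2·3 = 6
D: 6·0+1·8 = 8 | 2·4 = 8
B: 6·2+1·2 = 14 | 2·7 = 14
gcd(6,1,2) = 1

Coefficients: [6, 1, 2]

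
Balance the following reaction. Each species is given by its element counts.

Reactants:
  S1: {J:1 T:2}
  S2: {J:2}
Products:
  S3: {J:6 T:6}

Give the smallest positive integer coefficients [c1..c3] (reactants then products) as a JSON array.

J: 6·1+3·2 = 12 | 2·6 = 12
T: 6·2+3·0 = 12 | 2·6 = 12
gcd(6,3,2) = 1

Coefficients: [6, 3, 2]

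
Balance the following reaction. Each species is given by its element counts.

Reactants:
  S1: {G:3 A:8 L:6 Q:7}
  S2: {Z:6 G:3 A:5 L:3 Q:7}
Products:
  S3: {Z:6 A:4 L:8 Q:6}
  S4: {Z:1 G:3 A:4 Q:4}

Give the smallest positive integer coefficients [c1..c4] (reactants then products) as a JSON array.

Coefficients: [2, 4, 3, 6]

Z: 2·0+4·6 = 24 | 3·6+6·1 = 24
G: 2·3+4·3 = 18 | 3·0+6·3 = 18
A: 2·8+4·5 = 36 | 3·4+6·4 = 36
L: 2·6+4·3 = 24 | 3·8+6·0 = 24
Q: 2·7+4·7 = 42 | 3·6+6·4 = 42
gcd(2,4,3,6) = 1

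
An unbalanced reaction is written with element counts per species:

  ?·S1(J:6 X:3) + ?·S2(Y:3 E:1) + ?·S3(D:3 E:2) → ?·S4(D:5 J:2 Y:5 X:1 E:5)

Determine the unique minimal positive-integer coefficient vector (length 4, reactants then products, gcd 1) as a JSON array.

Coefficients: [1, 5, 5, 3]

D: 1·0+5·0+5·3 = 15 | 3·5 = 15
J: 1·6+5·0+5·0 = 6 | 3·2 = 6
Y: 1·0+5·3+5·0 = 15 | 3·5 = 15
X: 1·3+5·0+5·0 = 3 | 3·1 = 3
E: 1·0+5·1+5·2 = 15 | 3·5 = 15
gcd(1,5,5,3) = 1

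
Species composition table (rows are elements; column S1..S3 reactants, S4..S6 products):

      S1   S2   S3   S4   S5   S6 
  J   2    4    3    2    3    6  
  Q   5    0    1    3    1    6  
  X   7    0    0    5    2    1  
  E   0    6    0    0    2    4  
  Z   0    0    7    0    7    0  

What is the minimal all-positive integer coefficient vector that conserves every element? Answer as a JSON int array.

J: 6·2+3·4+5·3 = 39 | 6·2+5·3+2·6 = 39
Q: 6·5+3·0+5·1 = 35 | 6·3+5·1+2·6 = 35
X: 6·7+3·0+5·0 = 42 | 6·5+5·2+2·1 = 42
E: 6·0+3·6+5·0 = 18 | 6·0+5·2+2·4 = 18
Z: 6·0+3·0+5·7 = 35 | 6·0+5·7+2·0 = 35
gcd(6,3,5,6,5,2) = 1

Coefficients: [6, 3, 5, 6, 5, 2]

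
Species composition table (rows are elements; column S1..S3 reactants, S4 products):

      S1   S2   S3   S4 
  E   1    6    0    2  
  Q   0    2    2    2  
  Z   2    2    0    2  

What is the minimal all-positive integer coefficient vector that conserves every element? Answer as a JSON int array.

Coefficients: [4, 1, 4, 5]

E: 4·1+1·6+4·0 = 10 | 5·2 = 10
Q: 4·0+1·2+4·2 = 10 | 5·2 = 10
Z: 4·2+1·2+4·0 = 10 | 5·2 = 10
gcd(4,1,4,5) = 1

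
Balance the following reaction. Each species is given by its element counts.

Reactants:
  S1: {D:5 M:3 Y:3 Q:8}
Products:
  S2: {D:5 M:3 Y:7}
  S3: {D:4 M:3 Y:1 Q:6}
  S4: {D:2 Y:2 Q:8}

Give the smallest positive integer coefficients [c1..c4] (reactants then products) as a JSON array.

D: 5·5 = 25 | 1·5+4·4+2·2 = 25
M: 5·3 = 15 | 1·3+4·3+2·0 = 15
Y: 5·3 = 15 | 1·7+4·1+2·2 = 15
Q: 5·8 = 40 | 1·0+4·6+2·8 = 40
gcd(5,1,4,2) = 1

Coefficients: [5, 1, 4, 2]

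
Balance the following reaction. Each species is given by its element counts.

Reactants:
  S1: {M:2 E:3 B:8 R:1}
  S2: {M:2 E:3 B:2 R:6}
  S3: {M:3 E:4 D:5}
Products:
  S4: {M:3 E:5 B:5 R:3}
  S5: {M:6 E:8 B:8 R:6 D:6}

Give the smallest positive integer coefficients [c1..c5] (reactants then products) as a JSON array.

Coefficients: [6, 6, 6, 4, 5]

M: 6·2+6·2+6·3 = 42 | 4·3+5·6 = 42
E: 6·3+6·3+6·4 = 60 | 4·5+5·8 = 60
B: 6·8+6·2+6·0 = 60 | 4·5+5·8 = 60
R: 6·1+6·6+6·0 = 42 | 4·3+5·6 = 42
D: 6·0+6·0+6·5 = 30 | 4·0+5·6 = 30
gcd(6,6,6,4,5) = 1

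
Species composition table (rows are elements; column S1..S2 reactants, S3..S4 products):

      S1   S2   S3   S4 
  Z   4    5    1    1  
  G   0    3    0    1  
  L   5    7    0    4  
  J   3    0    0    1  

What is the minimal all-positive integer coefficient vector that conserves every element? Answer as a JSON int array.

Z: 1·4+1·5 = 9 | 6·1+3·1 = 9
G: 1·0+1·3 = 3 | 6·0+3·1 = 3
L: 1·5+1·7 = 12 | 6·0+3·4 = 12
J: 1·3+1·0 = 3 | 6·0+3·1 = 3
gcd(1,1,6,3) = 1

Coefficients: [1, 1, 6, 3]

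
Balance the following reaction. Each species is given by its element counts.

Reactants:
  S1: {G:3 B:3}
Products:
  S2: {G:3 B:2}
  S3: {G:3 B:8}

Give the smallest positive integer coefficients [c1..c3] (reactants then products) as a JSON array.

Coefficients: [6, 5, 1]

G: 6·3 = 18 | 5·3+1·3 = 18
B: 6·3 = 18 | 5·2+1·8 = 18
gcd(6,5,1) = 1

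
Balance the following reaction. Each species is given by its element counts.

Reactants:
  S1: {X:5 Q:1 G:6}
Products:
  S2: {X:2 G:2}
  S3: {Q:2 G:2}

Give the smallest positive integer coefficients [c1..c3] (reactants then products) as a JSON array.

X: 2·5 = 10 | 5·2+1·0 = 10
Q: 2·1 = 2 | 5·0+1·2 = 2
G: 2·6 = 12 | 5·2+1·2 = 12
gcd(2,5,1) = 1

Coefficients: [2, 5, 1]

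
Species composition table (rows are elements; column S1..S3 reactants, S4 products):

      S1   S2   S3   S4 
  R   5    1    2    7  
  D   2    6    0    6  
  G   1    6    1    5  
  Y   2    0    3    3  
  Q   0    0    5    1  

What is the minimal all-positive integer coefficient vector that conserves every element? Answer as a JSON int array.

Coefficients: [6, 3, 1, 5]

R: 6·5+3·1+1·2 = 35 | 5·7 = 35
D: 6·2+3·6+1·0 = 30 | 5·6 = 30
G: 6·1+3·6+1·1 = 25 | 5·5 = 25
Y: 6·2+3·0+1·3 = 15 | 5·3 = 15
Q: 6·0+3·0+1·5 = 5 | 5·1 = 5
gcd(6,3,1,5) = 1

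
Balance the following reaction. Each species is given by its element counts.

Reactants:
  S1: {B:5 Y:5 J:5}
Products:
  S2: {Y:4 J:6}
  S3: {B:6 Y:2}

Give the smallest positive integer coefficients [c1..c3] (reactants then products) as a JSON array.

B: 6·5 = 30 | 5·0+5·6 = 30
Y: 6·5 = 30 | 5·4+5·2 = 30
J: 6·5 = 30 | 5·6+5·0 = 30
gcd(6,5,5) = 1

Coefficients: [6, 5, 5]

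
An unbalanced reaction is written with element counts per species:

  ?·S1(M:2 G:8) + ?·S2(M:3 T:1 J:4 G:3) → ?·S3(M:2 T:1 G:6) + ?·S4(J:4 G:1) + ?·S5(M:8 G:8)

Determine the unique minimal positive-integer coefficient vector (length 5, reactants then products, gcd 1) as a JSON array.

Coefficients: [5, 6, 6, 6, 2]

M: 5·2+6·3 = 28 | 6·2+6·0+2·8 = 28
T: 5·0+6·1 = 6 | 6·1+6·0+2·0 = 6
J: 5·0+6·4 = 24 | 6·0+6·4+2·0 = 24
G: 5·8+6·3 = 58 | 6·6+6·1+2·8 = 58
gcd(5,6,6,6,2) = 1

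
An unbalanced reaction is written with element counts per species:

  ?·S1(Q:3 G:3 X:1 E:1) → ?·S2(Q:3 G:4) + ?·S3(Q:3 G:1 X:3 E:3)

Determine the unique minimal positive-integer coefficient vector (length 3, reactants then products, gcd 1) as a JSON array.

Q: 3·3 = 9 | 2·3+1·3 = 9
G: 3·3 = 9 | 2·4+1·1 = 9
X: 3·1 = 3 | 2·0+1·3 = 3
E: 3·1 = 3 | 2·0+1·3 = 3
gcd(3,2,1) = 1

Coefficients: [3, 2, 1]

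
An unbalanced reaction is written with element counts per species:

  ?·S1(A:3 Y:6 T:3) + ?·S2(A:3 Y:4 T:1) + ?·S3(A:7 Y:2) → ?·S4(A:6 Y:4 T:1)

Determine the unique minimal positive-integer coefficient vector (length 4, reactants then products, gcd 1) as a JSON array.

A: 1·3+2·3+3·7 = 30 | 5·6 = 30
Y: 1·6+2·4+3·2 = 20 | 5·4 = 20
T: 1·3+2·1+3·0 = 5 | 5·1 = 5
gcd(1,2,3,5) = 1

Coefficients: [1, 2, 3, 5]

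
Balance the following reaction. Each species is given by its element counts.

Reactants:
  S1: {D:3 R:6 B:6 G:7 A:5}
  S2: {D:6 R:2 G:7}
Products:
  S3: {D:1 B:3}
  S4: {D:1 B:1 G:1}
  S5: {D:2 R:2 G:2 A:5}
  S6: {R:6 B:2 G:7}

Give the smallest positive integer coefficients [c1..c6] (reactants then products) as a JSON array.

D: 4·3+1·6 = 18 | 4·1+6·1+4·2+3·0 = 18
R: 4·6+1·2 = 26 | 4·0+6·0+4·2+3·6 = 26
B: 4·6+1·0 = 24 | 4·3+6·1+4·0+3·2 = 24
G: 4·7+1·7 = 35 | 4·0+6·1+4·2+3·7 = 35
A: 4·5+1·0 = 20 | 4·0+6·0+4·5+3·0 = 20
gcd(4,1,4,6,4,3) = 1

Coefficients: [4, 1, 4, 6, 4, 3]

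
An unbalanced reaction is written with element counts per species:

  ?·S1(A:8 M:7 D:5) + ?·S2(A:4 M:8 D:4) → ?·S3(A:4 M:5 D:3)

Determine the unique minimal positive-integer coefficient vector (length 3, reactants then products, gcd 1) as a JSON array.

A: 1·8+1·4 = 12 | 3·4 = 12
M: 1·7+1·8 = 15 | 3·5 = 15
D: 1·5+1·4 = 9 | 3·3 = 9
gcd(1,1,3) = 1

Coefficients: [1, 1, 3]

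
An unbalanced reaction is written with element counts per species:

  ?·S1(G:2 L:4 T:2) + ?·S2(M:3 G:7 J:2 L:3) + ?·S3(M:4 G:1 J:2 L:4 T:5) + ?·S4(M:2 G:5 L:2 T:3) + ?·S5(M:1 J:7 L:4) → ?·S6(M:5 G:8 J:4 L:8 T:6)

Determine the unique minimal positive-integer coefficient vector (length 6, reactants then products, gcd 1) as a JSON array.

Coefficients: [3, 2, 3, 5, 2, 6]

M: 3·0+2·3+3·4+5·2+2·1 = 30 | 6·5 = 30
G: 3·2+2·7+3·1+5·5+2·0 = 48 | 6·8 = 48
J: 3·0+2·2+3·2+5·0+2·7 = 24 | 6·4 = 24
L: 3·4+2·3+3·4+5·2+2·4 = 48 | 6·8 = 48
T: 3·2+2·0+3·5+5·3+2·0 = 36 | 6·6 = 36
gcd(3,2,3,5,2,6) = 1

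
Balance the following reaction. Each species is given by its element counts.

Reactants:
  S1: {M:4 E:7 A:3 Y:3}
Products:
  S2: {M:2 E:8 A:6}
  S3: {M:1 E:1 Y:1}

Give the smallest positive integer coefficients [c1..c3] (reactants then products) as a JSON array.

Coefficients: [2, 1, 6]

M: 2·4 = 8 | 1·2+6·1 = 8
E: 2·7 = 14 | 1·8+6·1 = 14
A: 2·3 = 6 | 1·6+6·0 = 6
Y: 2·3 = 6 | 1·0+6·1 = 6
gcd(2,1,6) = 1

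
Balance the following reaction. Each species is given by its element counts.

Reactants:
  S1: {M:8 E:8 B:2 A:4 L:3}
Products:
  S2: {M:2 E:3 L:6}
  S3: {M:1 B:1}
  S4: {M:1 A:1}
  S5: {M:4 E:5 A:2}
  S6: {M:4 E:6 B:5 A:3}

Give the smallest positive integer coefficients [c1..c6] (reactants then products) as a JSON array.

M: 4·8 = 32 | 2·2+3·1+5·1+4·4+1·4 = 32
E: 4·8 = 32 | 2·3+3·0+5·0+4·5+1·6 = 32
B: 4·2 = 8 | 2·0+3·1+5·0+4·0+1·5 = 8
A: 4·4 = 16 | 2·0+3·0+5·1+4·2+1·3 = 16
L: 4·3 = 12 | 2·6+3·0+5·0+4·0+1·0 = 12
gcd(4,2,3,5,4,1) = 1

Coefficients: [4, 2, 3, 5, 4, 1]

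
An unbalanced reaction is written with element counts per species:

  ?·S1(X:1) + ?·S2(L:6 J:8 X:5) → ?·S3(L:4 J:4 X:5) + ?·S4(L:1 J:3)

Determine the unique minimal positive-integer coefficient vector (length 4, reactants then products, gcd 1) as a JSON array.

L: 5·0+4·6 = 24 | 5·4+4·1 = 24
J: 5·0+4·8 = 32 | 5·4+4·3 = 32
X: 5·1+4·5 = 25 | 5·5+4·0 = 25
gcd(5,4,5,4) = 1

Coefficients: [5, 4, 5, 4]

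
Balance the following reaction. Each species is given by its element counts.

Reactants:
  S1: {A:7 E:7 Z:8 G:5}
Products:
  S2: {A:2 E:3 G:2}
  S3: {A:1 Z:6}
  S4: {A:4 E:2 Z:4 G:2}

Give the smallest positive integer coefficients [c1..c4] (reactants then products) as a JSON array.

Coefficients: [2, 4, 2, 1]

A: 2·7 = 14 | 4·2+2·1+1·4 = 14
E: 2·7 = 14 | 4·3+2·0+1·2 = 14
Z: 2·8 = 16 | 4·0+2·6+1·4 = 16
G: 2·5 = 10 | 4·2+2·0+1·2 = 10
gcd(2,4,2,1) = 1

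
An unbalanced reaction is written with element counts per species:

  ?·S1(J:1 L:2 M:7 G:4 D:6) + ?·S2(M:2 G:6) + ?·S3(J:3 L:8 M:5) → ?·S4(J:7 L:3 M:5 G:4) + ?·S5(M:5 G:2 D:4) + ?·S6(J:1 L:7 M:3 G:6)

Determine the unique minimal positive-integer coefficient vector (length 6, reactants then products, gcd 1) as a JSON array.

Coefficients: [4, 3, 2, 1, 6, 3]

J: 4·1+3·0+2·3 = 10 | 1·7+6·0+3·1 = 10
L: 4·2+3·0+2·8 = 24 | 1·3+6·0+3·7 = 24
M: 4·7+3·2+2·5 = 44 | 1·5+6·5+3·3 = 44
G: 4·4+3·6+2·0 = 34 | 1·4+6·2+3·6 = 34
D: 4·6+3·0+2·0 = 24 | 1·0+6·4+3·0 = 24
gcd(4,3,2,1,6,3) = 1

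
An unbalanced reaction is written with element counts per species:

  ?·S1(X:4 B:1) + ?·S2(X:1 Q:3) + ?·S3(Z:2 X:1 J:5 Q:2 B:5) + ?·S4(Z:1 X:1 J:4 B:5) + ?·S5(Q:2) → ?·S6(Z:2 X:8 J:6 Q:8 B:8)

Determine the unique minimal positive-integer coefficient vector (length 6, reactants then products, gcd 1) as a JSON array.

Z: 4·0+4·0+2·2+2·1+4·0 = 6 | 3·2 = 6
X: 4·4+4·1+2·1+2·1+4·0 = 24 | 3·8 = 24
J: 4·0+4·0+2·5+2·4+4·0 = 18 | 3·6 = 18
Q: 4·0+4·3+2·2+2·0+4·2 = 24 | 3·8 = 24
B: 4·1+4·0+2·5+2·5+4·0 = 24 | 3·8 = 24
gcd(4,4,2,2,4,3) = 1

Coefficients: [4, 4, 2, 2, 4, 3]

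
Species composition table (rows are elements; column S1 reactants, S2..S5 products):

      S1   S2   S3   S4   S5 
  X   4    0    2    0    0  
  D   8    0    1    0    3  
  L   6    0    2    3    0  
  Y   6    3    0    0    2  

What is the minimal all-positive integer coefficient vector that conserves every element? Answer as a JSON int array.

X: 3·4 = 12 | 2·0+6·2+2·0+6·0 = 12
D: 3·8 = 24 | 2·0+6·1+2·0+6·3 = 24
L: 3·6 = 18 | 2·0+6·2+2·3+6·0 = 18
Y: 3·6 = 18 | 2·3+6·0+2·0+6·2 = 18
gcd(3,2,6,2,6) = 1

Coefficients: [3, 2, 6, 2, 6]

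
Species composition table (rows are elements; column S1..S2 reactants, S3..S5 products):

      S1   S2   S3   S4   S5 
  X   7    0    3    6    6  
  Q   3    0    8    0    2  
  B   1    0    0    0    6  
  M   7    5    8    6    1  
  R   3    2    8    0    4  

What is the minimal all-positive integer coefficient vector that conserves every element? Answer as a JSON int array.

X: 6·7+1·0 = 42 | 2·3+5·6+1·6 = 42
Q: 6·3+1·0 = 18 | 2·8+5·0+1·2 = 18
B: 6·1+1·0 = 6 | 2·0+5·0+1·6 = 6
M: 6·7+1·5 = 47 | 2·8+5·6+1·1 = 47
R: 6·3+1·2 = 20 | 2·8+5·0+1·4 = 20
gcd(6,1,2,5,1) = 1

Coefficients: [6, 1, 2, 5, 1]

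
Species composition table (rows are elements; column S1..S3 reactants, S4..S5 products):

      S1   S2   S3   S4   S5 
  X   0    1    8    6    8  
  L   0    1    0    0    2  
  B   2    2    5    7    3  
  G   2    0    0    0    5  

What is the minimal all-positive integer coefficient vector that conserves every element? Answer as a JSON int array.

Coefficients: [5, 4, 6, 6, 2]

X: 5·0+4·1+6·8 = 52 | 6·6+2·8 = 52
L: 5·0+4·1+6·0 = 4 | 6·0+2·2 = 4
B: 5·2+4·2+6·5 = 48 | 6·7+2·3 = 48
G: 5·2+4·0+6·0 = 10 | 6·0+2·5 = 10
gcd(5,4,6,6,2) = 1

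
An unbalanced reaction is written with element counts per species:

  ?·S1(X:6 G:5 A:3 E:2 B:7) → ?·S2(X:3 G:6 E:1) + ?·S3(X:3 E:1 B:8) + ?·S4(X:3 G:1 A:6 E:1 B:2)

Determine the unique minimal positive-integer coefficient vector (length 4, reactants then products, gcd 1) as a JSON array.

X: 4·6 = 24 | 3·3+3·3+2·3 = 24
G: 4·5 = 20 | 3·6+3·0+2·1 = 20
A: 4·3 = 12 | 3·0+3·0+2·6 = 12
E: 4·2 = 8 | 3·1+3·1+2·1 = 8
B: 4·7 = 28 | 3·0+3·8+2·2 = 28
gcd(4,3,3,2) = 1

Coefficients: [4, 3, 3, 2]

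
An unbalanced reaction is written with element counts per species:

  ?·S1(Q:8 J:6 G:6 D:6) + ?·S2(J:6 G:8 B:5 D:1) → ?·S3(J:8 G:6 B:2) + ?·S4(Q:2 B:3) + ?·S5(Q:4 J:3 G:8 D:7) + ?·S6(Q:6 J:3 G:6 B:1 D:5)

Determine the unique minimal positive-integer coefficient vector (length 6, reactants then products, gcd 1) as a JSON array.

Q: 5·8+6·0 = 40 | 6·0+5·2+3·4+3·6 = 40
J: 5·6+6·6 = 66 | 6·8+5·0+3·3+3·3 = 66
G: 5·6+6·8 = 78 | 6·6+5·0+3·8+3·6 = 78
B: 5·0+6·5 = 30 | 6·2+5·3+3·0+3·1 = 30
D: 5·6+6·1 = 36 | 6·0+5·0+3·7+3·5 = 36
gcd(5,6,6,5,3,3) = 1

Coefficients: [5, 6, 6, 5, 3, 3]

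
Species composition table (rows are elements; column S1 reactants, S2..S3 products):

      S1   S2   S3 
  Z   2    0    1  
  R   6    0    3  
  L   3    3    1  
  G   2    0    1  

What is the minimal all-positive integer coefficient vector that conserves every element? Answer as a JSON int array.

Z: 3·2 = 6 | 1·0+6·1 = 6
R: 3·6 = 18 | 1·0+6·3 = 18
L: 3·3 = 9 | 1·3+6·1 = 9
G: 3·2 = 6 | 1·0+6·1 = 6
gcd(3,1,6) = 1

Coefficients: [3, 1, 6]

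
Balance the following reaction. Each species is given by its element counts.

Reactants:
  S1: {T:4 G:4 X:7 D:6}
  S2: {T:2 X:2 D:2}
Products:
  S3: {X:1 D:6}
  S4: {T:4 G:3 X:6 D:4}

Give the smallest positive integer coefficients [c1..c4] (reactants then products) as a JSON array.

T: 3·4+2·2 = 16 | 1·0+4·4 = 16
G: 3·4+2·0 = 12 | 1·0+4·3 = 12
X: 3·7+2·2 = 25 | 1·1+4·6 = 25
D: 3·6+2·2 = 22 | 1·6+4·4 = 22
gcd(3,2,1,4) = 1

Coefficients: [3, 2, 1, 4]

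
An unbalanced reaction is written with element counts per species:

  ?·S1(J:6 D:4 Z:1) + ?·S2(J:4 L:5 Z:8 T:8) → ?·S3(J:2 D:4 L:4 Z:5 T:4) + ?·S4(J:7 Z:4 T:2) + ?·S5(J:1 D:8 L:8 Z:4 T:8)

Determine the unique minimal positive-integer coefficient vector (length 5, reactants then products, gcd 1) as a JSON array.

Coefficients: [5, 4, 1, 6, 2]

J: 5·6+4·4 = 46 | 1·2+6·7+2·1 = 46
D: 5·4+4·0 = 20 | 1·4+6·0+2·8 = 20
L: 5·0+4·5 = 20 | 1·4+6·0+2·8 = 20
Z: 5·1+4·8 = 37 | 1·5+6·4+2·4 = 37
T: 5·0+4·8 = 32 | 1·4+6·2+2·8 = 32
gcd(5,4,1,6,2) = 1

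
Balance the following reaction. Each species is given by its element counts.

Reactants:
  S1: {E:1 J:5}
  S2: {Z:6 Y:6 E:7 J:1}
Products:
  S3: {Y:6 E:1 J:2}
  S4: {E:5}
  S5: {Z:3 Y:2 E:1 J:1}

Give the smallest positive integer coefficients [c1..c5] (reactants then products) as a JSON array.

Z: 1·0+3·6 = 18 | 1·0+3·0+6·3 = 18
Y: 1·0+3·6 = 18 | 1·6+3·0+6·2 = 18
E: 1·1+3·7 = 22 | 1·1+3·5+6·1 = 22
J: 1·5+3·1 = 8 | 1·2+3·0+6·1 = 8
gcd(1,3,1,3,6) = 1

Coefficients: [1, 3, 1, 3, 6]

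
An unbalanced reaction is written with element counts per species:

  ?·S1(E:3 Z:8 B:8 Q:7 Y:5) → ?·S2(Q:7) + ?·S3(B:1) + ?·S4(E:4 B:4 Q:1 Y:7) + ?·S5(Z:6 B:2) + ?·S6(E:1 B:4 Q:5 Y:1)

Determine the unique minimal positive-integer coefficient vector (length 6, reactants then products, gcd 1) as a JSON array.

E: 3·3 = 9 | 2·0+4·0+2·4+4·0+1·1 = 9
Z: 3·8 = 24 | 2·0+4·0+2·0+4·6+1·0 = 24
B: 3·8 = 24 | 2·0+4·1+2·4+4·2+1·4 = 24
Q: 3·7 = 21 | 2·7+4·0+2·1+4·0+1·5 = 21
Y: 3·5 = 15 | 2·0+4·0+2·7+4·0+1·1 = 15
gcd(3,2,4,2,4,1) = 1

Coefficients: [3, 2, 4, 2, 4, 1]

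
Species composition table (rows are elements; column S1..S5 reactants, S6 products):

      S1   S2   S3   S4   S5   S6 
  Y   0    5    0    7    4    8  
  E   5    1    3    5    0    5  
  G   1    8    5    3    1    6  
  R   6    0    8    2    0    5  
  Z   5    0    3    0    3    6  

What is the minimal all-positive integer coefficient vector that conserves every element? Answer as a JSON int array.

Y: 3·0+2·5+1·0+2·7+6·4 = 48 | 6·8 = 48
E: 3·5+2·1+1·3+2·5+6·0 = 30 | 6·5 = 30
G: 3·1+2·8+1·5+2·3+6·1 = 36 | 6·6 = 36
R: 3·6+2·0+1·8+2·2+6·0 = 30 | 6·5 = 30
Z: 3·5+2·0+1·3+2·0+6·3 = 36 | 6·6 = 36
gcd(3,2,1,2,6,6) = 1

Coefficients: [3, 2, 1, 2, 6, 6]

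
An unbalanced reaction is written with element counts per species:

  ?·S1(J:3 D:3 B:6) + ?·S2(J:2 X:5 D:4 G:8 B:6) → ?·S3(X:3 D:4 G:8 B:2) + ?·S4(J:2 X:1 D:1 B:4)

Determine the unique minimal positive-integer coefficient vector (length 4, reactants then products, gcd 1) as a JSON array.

J: 2·3+3·2 = 12 | 3·0+6·2 = 12
X: 2·0+3·5 = 15 | 3·3+6·1 = 15
D: 2·3+3·4 = 18 | 3·4+6·1 = 18
G: 2·0+3·8 = 24 | 3·8+6·0 = 24
B: 2·6+3·6 = 30 | 3·2+6·4 = 30
gcd(2,3,3,6) = 1

Coefficients: [2, 3, 3, 6]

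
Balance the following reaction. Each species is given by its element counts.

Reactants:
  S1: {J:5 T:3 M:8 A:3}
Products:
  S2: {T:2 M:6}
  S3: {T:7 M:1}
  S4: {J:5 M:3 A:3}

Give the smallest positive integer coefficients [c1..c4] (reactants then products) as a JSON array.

J: 5·5 = 25 | 4·0+1·0+5·5 = 25
T: 5·3 = 15 | 4·2+1·7+5·0 = 15
M: 5·8 = 40 | 4·6+1·1+5·3 = 40
A: 5·3 = 15 | 4·0+1·0+5·3 = 15
gcd(5,4,1,5) = 1

Coefficients: [5, 4, 1, 5]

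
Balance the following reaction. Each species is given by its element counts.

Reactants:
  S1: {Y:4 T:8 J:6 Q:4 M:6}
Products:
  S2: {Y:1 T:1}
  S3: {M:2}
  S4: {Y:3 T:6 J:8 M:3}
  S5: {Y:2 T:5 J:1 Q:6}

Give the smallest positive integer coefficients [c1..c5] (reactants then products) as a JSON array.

Y: 3·4 = 12 | 2·1+6·0+2·3+2·2 = 12
T: 3·8 = 24 | 2·1+6·0+2·6+2·5 = 24
J: 3·6 = 18 | 2·0+6·0+2·8+2·1 = 18
Q: 3·4 = 12 | 2·0+6·0+2·0+2·6 = 12
M: 3·6 = 18 | 2·0+6·2+2·3+2·0 = 18
gcd(3,2,6,2,2) = 1

Coefficients: [3, 2, 6, 2, 2]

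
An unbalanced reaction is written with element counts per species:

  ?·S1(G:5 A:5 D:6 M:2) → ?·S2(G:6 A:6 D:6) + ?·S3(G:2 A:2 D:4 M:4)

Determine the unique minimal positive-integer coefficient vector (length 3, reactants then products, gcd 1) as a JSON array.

G: 6·5 = 30 | 4·6+3·2 = 30
A: 6·5 = 30 | 4·6+3·2 = 30
D: 6·6 = 36 | 4·6+3·4 = 36
M: 6·2 = 12 | 4·0+3·4 = 12
gcd(6,4,3) = 1

Coefficients: [6, 4, 3]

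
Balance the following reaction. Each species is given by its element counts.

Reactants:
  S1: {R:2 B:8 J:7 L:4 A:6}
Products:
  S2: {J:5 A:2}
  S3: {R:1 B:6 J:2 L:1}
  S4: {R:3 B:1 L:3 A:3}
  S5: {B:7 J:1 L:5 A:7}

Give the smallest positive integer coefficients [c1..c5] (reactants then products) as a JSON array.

R: 5·2 = 10 | 5·0+4·1+2·3+2·0 = 10
B: 5·8 = 40 | 5·0+4·6+2·1+2·7 = 40
J: 5·7 = 35 | 5·5+4·2+2·0+2·1 = 35
L: 5·4 = 20 | 5·0+4·1+2·3+2·5 = 20
A: 5·6 = 30 | 5·2+4·0+2·3+2·7 = 30
gcd(5,5,4,2,2) = 1

Coefficients: [5, 5, 4, 2, 2]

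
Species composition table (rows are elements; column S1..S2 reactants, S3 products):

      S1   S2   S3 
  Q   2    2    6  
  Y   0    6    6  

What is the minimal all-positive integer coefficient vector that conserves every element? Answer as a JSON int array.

Coefficients: [2, 1, 1]

Q: 2·2+1·2 = 6 | 1·6 = 6
Y: 2·0+1·6 = 6 | 1·6 = 6
gcd(2,1,1) = 1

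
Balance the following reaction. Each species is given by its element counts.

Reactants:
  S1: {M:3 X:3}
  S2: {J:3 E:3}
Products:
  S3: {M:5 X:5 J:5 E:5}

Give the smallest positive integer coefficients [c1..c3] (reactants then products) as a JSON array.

Coefficients: [5, 5, 3]

M: 5·3+5·0 = 15 | 3·5 = 15
X: 5·3+5·0 = 15 | 3·5 = 15
J: 5·0+5·3 = 15 | 3·5 = 15
E: 5·0+5·3 = 15 | 3·5 = 15
gcd(5,5,3) = 1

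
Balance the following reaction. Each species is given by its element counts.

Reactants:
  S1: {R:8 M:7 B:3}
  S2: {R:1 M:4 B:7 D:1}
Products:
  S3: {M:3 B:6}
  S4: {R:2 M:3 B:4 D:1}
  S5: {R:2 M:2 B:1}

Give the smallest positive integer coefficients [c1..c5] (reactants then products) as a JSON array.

R: 1·8+2·1 = 10 | 1·0+2·2+3·2 = 10
M: 1·7+2·4 = 15 | 1·3+2·3+3·2 = 15
B: 1·3+2·7 = 17 | 1·6+2·4+3·1 = 17
D: 1·0+2·1 = 2 | 1·0+2·1+3·0 = 2
gcd(1,2,1,2,3) = 1

Coefficients: [1, 2, 1, 2, 3]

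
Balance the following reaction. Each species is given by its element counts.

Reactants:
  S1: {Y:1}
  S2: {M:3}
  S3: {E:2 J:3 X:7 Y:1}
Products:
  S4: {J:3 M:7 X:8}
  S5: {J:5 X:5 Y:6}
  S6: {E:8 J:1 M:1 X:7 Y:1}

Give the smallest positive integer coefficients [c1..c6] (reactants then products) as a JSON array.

Coefficients: [3, 5, 4, 2, 1, 1]

E: 3·0+5·0+4·2 = 8 | 2·0+1·0+1·8 = 8
J: 3·0+5·0+4·3 = 12 | 2·3+1·5+1·1 = 12
M: 3·0+5·3+4·0 = 15 | 2·7+1·0+1·1 = 15
X: 3·0+5·0+4·7 = 28 | 2·8+1·5+1·7 = 28
Y: 3·1+5·0+4·1 = 7 | 2·0+1·6+1·1 = 7
gcd(3,5,4,2,1,1) = 1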